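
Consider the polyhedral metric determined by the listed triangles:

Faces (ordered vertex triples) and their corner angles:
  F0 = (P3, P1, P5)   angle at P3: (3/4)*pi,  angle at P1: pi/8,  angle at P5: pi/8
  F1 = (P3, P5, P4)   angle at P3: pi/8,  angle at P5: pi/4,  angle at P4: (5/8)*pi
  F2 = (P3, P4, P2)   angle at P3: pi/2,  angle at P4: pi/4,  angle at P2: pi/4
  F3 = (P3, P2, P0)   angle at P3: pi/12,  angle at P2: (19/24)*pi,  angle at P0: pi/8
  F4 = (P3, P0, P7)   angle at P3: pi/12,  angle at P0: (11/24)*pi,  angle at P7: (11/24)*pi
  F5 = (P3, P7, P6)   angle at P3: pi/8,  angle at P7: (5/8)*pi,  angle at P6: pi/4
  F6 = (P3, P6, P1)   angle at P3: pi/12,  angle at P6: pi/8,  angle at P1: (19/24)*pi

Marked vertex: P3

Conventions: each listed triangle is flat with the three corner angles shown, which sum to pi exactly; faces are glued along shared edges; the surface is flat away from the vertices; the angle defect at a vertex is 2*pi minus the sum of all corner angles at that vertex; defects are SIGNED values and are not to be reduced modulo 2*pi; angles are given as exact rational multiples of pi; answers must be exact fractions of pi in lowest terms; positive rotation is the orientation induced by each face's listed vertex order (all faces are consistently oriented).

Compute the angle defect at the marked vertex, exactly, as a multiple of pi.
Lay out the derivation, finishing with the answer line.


Sum of corner angles at P3: (7/4)*pi
defect = 2*pi - (7/4)*pi

Answer: defect(P3) = pi/4


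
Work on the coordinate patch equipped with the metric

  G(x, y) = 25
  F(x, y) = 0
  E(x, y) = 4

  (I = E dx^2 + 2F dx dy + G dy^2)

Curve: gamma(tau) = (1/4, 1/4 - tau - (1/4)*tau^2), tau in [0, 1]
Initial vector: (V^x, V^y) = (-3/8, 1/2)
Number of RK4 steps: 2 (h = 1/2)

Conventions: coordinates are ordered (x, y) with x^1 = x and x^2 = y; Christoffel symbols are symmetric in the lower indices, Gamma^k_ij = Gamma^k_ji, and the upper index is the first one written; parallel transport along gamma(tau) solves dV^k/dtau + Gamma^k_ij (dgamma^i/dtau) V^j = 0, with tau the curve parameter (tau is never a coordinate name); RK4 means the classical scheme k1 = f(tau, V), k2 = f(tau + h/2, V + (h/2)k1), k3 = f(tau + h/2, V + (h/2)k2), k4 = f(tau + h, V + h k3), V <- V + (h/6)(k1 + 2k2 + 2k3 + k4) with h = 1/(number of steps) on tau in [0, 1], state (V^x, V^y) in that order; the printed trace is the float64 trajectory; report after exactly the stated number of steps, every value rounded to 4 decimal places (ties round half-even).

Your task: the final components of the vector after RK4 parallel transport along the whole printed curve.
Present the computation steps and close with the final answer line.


gamma'(tau) = (0, -1 - (1/2)*tau); f(tau, V)^k = -Gamma^k_ij(gamma(tau)) gamma'^i(tau) V^j; h = 1/2; intermediate values shown to 6 dp
curve data and Christoffel symbols at the stage parameters:
  tau = 0.000000: gamma = (0.250000, 0.250000), gamma' = (0.000000, -1.000000); Gamma_xxx = 0.000000, Gamma_xxy = 0.000000, Gamma_xyy = 0.000000, Gamma_yxx = 0.000000, Gamma_yxy = 0.000000, Gamma_yyy = 0.000000
  tau = 0.250000: gamma = (0.250000, -0.015625), gamma' = (0.000000, -1.125000); Gamma_xxx = 0.000000, Gamma_xxy = 0.000000, Gamma_xyy = 0.000000, Gamma_yxx = 0.000000, Gamma_yxy = 0.000000, Gamma_yyy = 0.000000
  tau = 0.500000: gamma = (0.250000, -0.312500), gamma' = (0.000000, -1.250000); Gamma_xxx = 0.000000, Gamma_xxy = 0.000000, Gamma_xyy = 0.000000, Gamma_yxx = 0.000000, Gamma_yxy = 0.000000, Gamma_yyy = 0.000000
  tau = 0.750000: gamma = (0.250000, -0.640625), gamma' = (0.000000, -1.375000); Gamma_xxx = 0.000000, Gamma_xxy = 0.000000, Gamma_xyy = 0.000000, Gamma_yxx = 0.000000, Gamma_yxy = 0.000000, Gamma_yyy = 0.000000
  tau = 1.000000: gamma = (0.250000, -1.000000), gamma' = (0.000000, -1.500000); Gamma_xxx = 0.000000, Gamma_xxy = 0.000000, Gamma_xyy = 0.000000, Gamma_yxx = 0.000000, Gamma_yxy = 0.000000, Gamma_yyy = 0.000000
step 0: V^x = -0.3750, V^y = 0.5000
step 1: k1 = (0.000000, 0.000000), k2 = (0.000000, 0.000000), k3 = (0.000000, 0.000000), k4 = (0.000000, 0.000000); V <- V + (h/6)(k1 + 2k2 + 2k3 + k4): V^x = -0.3750, V^y = 0.5000
step 2: k1 = (0.000000, 0.000000), k2 = (0.000000, 0.000000), k3 = (0.000000, 0.000000), k4 = (0.000000, 0.000000); V <- V + (h/6)(k1 + 2k2 + 2k3 + k4): V^x = -0.3750, V^y = 0.5000

Answer: V^x = -0.3750, V^y = 0.5000


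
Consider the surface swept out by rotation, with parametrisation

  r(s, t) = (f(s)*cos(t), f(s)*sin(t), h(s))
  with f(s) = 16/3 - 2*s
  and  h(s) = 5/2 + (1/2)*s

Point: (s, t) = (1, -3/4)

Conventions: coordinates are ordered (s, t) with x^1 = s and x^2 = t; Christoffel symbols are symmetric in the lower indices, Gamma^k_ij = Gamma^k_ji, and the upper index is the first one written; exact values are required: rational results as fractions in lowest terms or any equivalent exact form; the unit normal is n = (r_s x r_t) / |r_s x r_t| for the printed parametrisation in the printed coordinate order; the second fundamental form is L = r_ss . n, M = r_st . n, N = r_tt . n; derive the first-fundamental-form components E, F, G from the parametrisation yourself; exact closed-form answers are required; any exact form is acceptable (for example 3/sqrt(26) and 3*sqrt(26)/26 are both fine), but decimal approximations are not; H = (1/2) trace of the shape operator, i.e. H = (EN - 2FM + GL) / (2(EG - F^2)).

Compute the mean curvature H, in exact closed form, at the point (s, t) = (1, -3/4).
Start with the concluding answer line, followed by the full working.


Answer: H = 3*sqrt(17)/340

f = 10/3, f' = -2, f'' = 0, h' = 1/2, h'' = 0
E = 17/4, F = 0, G = 100/9; answer radicand W^2 = 17/4
unnormalised second-form numerators: l = 0, m = 0, n = 5/3; L = l/sqrt(17/4), and similarly M = m/sqrt(W^2), N = n/sqrt(W^2)
H = (E*n - 2*F*m + G*l) / (2*(EG - F^2)*sqrt(W^2)); E*n - 2*F*m + G*l = 85/12, EG - F^2 = 425/9, so H = (3/40)/sqrt(17/4)


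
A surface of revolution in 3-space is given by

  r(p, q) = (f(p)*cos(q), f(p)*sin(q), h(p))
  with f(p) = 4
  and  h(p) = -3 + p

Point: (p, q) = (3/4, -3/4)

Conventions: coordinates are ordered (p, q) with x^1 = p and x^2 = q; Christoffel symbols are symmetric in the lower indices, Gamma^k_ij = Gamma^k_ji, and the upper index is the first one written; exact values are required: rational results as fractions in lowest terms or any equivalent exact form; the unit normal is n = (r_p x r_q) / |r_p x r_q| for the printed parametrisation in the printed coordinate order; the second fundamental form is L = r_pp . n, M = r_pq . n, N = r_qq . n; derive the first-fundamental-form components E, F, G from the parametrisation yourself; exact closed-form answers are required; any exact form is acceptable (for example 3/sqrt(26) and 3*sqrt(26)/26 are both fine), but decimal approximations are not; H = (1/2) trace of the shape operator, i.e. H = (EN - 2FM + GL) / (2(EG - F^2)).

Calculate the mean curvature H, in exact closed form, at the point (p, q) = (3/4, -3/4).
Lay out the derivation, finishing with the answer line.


f = 4, f' = 0, f'' = 0, h' = 1, h'' = 0
E = 1, F = 0, G = 16; answer radicand W^2 = 1
unnormalised second-form numerators: l = 0, m = 0, n = 4; L = l/sqrt(1), and similarly M = m/sqrt(W^2), N = n/sqrt(W^2)
H = (E*n - 2*F*m + G*l) / (2*(EG - F^2)*sqrt(W^2)); E*n - 2*F*m + G*l = 4, EG - F^2 = 16, so H = (1/8)/sqrt(1)

Answer: H = 1/8


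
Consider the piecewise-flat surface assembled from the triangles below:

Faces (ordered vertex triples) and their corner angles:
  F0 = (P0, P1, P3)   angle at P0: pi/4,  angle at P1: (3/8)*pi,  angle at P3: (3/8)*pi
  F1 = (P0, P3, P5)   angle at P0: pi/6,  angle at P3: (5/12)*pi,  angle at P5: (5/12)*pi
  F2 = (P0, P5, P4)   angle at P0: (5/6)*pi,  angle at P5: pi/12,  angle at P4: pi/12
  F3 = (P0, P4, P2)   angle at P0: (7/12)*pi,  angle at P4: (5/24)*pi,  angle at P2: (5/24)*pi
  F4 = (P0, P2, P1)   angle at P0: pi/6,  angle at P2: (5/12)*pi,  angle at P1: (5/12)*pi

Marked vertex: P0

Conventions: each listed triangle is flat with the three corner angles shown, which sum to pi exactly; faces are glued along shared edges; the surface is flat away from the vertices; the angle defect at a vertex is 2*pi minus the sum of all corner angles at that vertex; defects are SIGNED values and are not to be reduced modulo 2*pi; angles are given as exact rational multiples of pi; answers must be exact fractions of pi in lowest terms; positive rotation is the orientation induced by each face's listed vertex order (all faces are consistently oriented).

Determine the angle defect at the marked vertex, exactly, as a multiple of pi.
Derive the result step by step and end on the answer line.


Sum of corner angles at P0: 2*pi
defect = 2*pi - 2*pi

Answer: defect(P0) = 0


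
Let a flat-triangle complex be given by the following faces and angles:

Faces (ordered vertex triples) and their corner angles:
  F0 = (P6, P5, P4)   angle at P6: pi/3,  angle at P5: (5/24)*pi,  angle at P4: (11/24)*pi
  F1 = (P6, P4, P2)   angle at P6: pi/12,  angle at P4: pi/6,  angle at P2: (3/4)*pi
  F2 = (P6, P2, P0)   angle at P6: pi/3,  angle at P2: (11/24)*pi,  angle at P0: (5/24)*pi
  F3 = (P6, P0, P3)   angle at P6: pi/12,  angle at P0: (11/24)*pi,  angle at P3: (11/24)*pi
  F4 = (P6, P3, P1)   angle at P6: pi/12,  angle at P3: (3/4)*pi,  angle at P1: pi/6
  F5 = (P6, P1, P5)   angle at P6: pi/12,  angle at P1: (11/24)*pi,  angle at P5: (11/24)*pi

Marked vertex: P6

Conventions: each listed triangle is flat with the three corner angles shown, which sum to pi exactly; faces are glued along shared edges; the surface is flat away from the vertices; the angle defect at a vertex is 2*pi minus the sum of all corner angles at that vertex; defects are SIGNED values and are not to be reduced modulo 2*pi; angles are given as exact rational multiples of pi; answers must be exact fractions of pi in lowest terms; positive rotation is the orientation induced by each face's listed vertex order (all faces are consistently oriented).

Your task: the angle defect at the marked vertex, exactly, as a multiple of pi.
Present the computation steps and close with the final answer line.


Sum of corner angles at P6: pi
defect = 2*pi - pi

Answer: defect(P6) = pi


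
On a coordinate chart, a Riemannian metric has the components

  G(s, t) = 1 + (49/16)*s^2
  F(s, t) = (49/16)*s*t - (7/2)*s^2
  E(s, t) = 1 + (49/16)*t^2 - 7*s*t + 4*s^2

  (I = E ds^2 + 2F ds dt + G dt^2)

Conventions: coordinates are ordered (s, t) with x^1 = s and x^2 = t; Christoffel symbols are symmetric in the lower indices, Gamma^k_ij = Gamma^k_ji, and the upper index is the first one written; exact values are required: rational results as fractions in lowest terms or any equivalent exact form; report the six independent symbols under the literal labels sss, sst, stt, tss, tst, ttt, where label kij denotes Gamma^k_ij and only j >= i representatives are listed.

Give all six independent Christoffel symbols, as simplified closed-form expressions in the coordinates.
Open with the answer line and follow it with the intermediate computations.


Answer: Gamma_sss = (64*s - 56*t)/(113*s^2 - 112*s*t + 49*t^2 + 16), Gamma_sst = (-56*s + 49*t)/(113*s^2 - 112*s*t + 49*t^2 + 16), Gamma_stt = 0, Gamma_tss = -56*s/(113*s^2 - 112*s*t + 49*t^2 + 16), Gamma_tst = 49*s/(113*s^2 - 112*s*t + 49*t^2 + 16), Gamma_ttt = 0

E = 1 + (49/16)*t^2 - 7*s*t + 4*s^2; F = (49/16)*s*t - (7/2)*s^2; G = 1 + (49/16)*s^2
Gamma^k_ij = (1/2) g^{kl} (d_i g_jl + d_j g_il - d_l g_ij), with g^inv = (1/(EG-F^2)) [[G, -F], [-F, E]]
first partials: E_s = -7*t + 8*s, E_t = (49/8)*t - 7*s, F_s = (49/16)*t - 7*s, F_t = (49/16)*s, G_s = (49/8)*s, G_t = 0
D = EG - F^2 = 1 + (49/16)*t^2 - 7*s*t + (113/16)*s^2
expanded: Gamma^s_ss = (G E_s - 2F F_s + F E_t)/(2D), Gamma^s_st = (G E_t - F G_s)/(2D), Gamma^s_tt = (2G F_t - G G_s - F G_t)/(2D), Gamma^t_ss = (2E F_s - E E_t - F E_s)/(2D), Gamma^t_st = (E G_s - F E_t)/(2D), Gamma^t_tt = (E G_t - 2F F_t + F G_s)/(2D); substitute and cancel common factors


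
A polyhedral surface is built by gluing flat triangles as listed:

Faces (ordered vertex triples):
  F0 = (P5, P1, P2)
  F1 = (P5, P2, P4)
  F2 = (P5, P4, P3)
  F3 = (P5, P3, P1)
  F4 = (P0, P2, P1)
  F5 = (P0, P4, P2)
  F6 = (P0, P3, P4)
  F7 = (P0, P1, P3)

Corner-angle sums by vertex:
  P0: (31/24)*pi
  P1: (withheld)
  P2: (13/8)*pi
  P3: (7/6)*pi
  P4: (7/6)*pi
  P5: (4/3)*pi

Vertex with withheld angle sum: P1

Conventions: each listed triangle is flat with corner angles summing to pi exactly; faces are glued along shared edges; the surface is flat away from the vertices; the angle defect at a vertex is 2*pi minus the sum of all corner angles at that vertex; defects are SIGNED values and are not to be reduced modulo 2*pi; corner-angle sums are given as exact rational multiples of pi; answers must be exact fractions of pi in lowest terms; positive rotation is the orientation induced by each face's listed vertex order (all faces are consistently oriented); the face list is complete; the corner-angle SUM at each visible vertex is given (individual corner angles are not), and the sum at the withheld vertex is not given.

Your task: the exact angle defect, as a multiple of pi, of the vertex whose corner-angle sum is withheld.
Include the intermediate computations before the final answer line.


V = 6, E = 12, F = 8; chi = V - E + F = 2
Gauss-Bonnet: total defect = 2*pi*chi = 4*pi; visible defects sum to (41/12)*pi

Answer: defect(P1) = (7/12)*pi


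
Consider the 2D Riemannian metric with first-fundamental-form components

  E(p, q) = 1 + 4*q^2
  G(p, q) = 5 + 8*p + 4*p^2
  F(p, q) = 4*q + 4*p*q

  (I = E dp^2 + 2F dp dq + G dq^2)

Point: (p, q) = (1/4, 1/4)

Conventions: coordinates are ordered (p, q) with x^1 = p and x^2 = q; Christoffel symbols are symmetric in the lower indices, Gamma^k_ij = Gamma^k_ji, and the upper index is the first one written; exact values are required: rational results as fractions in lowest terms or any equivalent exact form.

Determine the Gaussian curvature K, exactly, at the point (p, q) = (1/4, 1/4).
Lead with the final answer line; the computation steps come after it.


Answer: K = -16/225

E = 5/4, F = 5/4, G = 29/4, EG - F^2 = 15/2 at the point
E_p = 0, E_q = 2, F_p = 1, F_q = 5, G_p = 10, G_q = 0
E_qq = 8, F_pq = 4, G_pp = 8
Compute both Brioschi determinants and normalise by (EG - F^2)^2.
M1 = [[-E_qq/2 + F_pq - G_pp/2, E_p/2, F_p - E_q/2], [F_q - G_p/2, E, F], [G_q/2, F, G]] = [[-4, 0, 0], [0, 5/4, 5/4], [0, 5/4, 29/4]]; det M1 = -30
M2 = [[0, E_q/2, G_p/2], [E_q/2, E, F], [G_p/2, F, G]] = [[0, 1, 5], [1, 5/4, 5/4], [5, 5/4, 29/4]]; det M2 = -26
det M1 - det M2 = -4; K = -4 / (15/2)^2 = -16/225


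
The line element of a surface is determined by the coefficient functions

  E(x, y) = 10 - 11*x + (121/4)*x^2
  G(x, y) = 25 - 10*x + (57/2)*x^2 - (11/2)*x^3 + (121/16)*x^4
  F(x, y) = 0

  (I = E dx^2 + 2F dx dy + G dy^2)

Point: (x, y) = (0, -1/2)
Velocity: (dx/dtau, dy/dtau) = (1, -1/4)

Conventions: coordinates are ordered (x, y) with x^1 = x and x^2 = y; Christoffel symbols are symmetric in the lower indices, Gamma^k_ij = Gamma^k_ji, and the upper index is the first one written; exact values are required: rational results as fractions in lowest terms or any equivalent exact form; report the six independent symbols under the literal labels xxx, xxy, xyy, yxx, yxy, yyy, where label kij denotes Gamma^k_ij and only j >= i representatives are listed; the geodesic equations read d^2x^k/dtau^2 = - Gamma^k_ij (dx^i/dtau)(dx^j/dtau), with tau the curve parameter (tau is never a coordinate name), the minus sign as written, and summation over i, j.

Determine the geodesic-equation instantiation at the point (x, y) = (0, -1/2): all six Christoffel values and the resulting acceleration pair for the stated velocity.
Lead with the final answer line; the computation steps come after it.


Answer: Gamma_xxx = -11/20, Gamma_xxy = 0, Gamma_xyy = 1/2, Gamma_yxx = 0, Gamma_yxy = -1/5, Gamma_yyy = 0; accelerations (d^2x/dtau^2, d^2y/dtau^2) = (83/160, -1/10)

E = 10, F = 0, G = 25 at the point
E_x = -11, E_y = 0, F_x = 0, F_y = 0, G_x = -10, G_y = 0
EG - F^2 = 250;  g^inv = (1/250) * [[25, 0], [0, 10]]
first-kind symbols [ij,l] = (1/2)(d_i g_jl + d_j g_il - d_l g_ij): [xx,x] = E_x/2 = -11/2, [xx,y] = F_x - E_y/2 = 0, [xy,x] = E_y/2 = 0, [xy,y] = G_x/2 = -5, [yy,x] = F_y - G_x/2 = 5, [yy,y] = G_y/2 = 0
Gamma^x_ij = (G*[ij,x] - F*[ij,y])/(EG - F^2), Gamma^y_ij = (E*[ij,y] - F*[ij,x])/(EG - F^2)
Gamma_xxx = -11/20, Gamma_xxy = 0, Gamma_xyy = 1/2, Gamma_yxx = 0, Gamma_yxy = -1/5, Gamma_yyy = 0
d^2x/dtau^2 = -(Gamma_xxx*(1)^2 + 2*Gamma_xxy*(1)*(-1/4) + Gamma_xyy*(-1/4)^2) = 83/160
d^2y/dtau^2 = -(Gamma_yxx*(1)^2 + 2*Gamma_yxy*(1)*(-1/4) + Gamma_yyy*(-1/4)^2) = -1/10


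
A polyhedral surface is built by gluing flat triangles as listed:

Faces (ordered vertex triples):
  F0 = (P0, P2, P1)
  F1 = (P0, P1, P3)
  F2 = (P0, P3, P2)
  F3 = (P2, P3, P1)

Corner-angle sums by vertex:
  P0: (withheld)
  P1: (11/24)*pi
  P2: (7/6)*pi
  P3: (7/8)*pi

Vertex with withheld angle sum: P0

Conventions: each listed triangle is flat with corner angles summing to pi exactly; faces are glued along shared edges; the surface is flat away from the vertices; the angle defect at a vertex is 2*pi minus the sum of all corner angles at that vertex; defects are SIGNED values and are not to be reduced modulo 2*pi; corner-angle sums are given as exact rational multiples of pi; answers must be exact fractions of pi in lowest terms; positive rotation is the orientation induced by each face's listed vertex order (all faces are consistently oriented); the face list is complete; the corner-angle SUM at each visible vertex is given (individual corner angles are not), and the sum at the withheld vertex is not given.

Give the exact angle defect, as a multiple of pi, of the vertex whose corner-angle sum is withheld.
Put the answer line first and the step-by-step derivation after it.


Answer: defect(P0) = pi/2

V = 4, E = 6, F = 4; chi = V - E + F = 2
Gauss-Bonnet: total defect = 2*pi*chi = 4*pi; visible defects sum to (7/2)*pi


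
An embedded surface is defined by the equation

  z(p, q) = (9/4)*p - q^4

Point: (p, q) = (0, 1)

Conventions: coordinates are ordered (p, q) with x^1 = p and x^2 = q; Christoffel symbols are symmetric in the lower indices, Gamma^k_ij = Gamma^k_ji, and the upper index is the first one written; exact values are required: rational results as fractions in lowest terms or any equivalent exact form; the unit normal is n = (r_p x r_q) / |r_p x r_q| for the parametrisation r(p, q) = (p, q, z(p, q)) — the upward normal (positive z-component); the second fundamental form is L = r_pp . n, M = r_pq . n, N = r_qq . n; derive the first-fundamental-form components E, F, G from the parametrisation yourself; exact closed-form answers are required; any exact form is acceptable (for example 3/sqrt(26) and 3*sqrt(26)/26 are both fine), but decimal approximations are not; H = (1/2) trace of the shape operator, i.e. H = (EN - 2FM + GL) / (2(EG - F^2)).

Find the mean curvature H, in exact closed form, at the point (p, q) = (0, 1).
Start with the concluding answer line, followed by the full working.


Answer: H = -2328*sqrt(353)/124609

z_p = 9/4, z_q = -4, z_pp = 0, z_pq = 0, z_qq = -12
E = 97/16, F = -9, G = 17; answer radicand W^2 = 353/16
unnormalised second-form numerators: l = 0, m = 0, n = -12; L = l/sqrt(353/16), and similarly M = m/sqrt(W^2), N = n/sqrt(W^2)
H = (E*n - 2*F*m + G*l) / (2*(EG - F^2)*sqrt(W^2)); E*n - 2*F*m + G*l = -291/4, EG - F^2 = 353/16, so H = (-582/353)/sqrt(353/16)


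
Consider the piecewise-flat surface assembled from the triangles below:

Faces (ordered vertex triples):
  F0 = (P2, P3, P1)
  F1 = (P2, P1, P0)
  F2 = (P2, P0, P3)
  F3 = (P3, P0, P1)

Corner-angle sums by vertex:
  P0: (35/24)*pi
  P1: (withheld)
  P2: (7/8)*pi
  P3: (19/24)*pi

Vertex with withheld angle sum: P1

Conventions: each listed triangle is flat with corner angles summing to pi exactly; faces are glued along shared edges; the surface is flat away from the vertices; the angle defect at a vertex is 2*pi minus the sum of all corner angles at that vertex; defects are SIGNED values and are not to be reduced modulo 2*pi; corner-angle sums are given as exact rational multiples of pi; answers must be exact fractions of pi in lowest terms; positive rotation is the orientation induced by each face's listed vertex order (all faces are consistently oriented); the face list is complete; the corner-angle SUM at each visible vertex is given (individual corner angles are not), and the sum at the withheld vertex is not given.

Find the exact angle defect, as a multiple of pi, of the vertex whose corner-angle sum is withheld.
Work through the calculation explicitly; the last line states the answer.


V = 4, E = 6, F = 4; chi = V - E + F = 2
Gauss-Bonnet: total defect = 2*pi*chi = 4*pi; visible defects sum to (23/8)*pi

Answer: defect(P1) = (9/8)*pi


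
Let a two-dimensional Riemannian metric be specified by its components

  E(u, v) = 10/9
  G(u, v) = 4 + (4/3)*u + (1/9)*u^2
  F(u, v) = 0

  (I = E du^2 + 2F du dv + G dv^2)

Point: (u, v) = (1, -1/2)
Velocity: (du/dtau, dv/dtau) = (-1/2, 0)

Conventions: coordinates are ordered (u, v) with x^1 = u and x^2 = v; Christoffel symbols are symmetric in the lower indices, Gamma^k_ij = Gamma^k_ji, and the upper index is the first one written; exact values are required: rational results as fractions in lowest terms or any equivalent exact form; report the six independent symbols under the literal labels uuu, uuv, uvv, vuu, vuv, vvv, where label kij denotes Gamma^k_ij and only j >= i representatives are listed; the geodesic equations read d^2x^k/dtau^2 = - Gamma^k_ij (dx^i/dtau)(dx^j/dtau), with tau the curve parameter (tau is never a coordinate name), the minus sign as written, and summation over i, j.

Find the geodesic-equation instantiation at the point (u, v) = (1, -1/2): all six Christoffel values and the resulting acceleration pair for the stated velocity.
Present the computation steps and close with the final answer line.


E = 10/9, F = 0, G = 49/9 at the point
E_u = 0, E_v = 0, F_u = 0, F_v = 0, G_u = 14/9, G_v = 0
EG - F^2 = 490/81;  g^inv = (81/490) * [[49/9, 0], [0, 10/9]]
first-kind symbols [ij,l] = (1/2)(d_i g_jl + d_j g_il - d_l g_ij): [uu,u] = E_u/2 = 0, [uu,v] = F_u - E_v/2 = 0, [uv,u] = E_v/2 = 0, [uv,v] = G_u/2 = 7/9, [vv,u] = F_v - G_u/2 = -7/9, [vv,v] = G_v/2 = 0
Gamma^u_ij = (G*[ij,u] - F*[ij,v])/(EG - F^2), Gamma^v_ij = (E*[ij,v] - F*[ij,u])/(EG - F^2)
Gamma_uuu = 0, Gamma_uuv = 0, Gamma_uvv = -7/10, Gamma_vuu = 0, Gamma_vuv = 1/7, Gamma_vvv = 0
d^2u/dtau^2 = -(Gamma_uuu*(-1/2)^2 + 2*Gamma_uuv*(-1/2)*(0) + Gamma_uvv*(0)^2) = 0
d^2v/dtau^2 = -(Gamma_vuu*(-1/2)^2 + 2*Gamma_vuv*(-1/2)*(0) + Gamma_vvv*(0)^2) = 0

Answer: Gamma_uuu = 0, Gamma_uuv = 0, Gamma_uvv = -7/10, Gamma_vuu = 0, Gamma_vuv = 1/7, Gamma_vvv = 0; accelerations (d^2u/dtau^2, d^2v/dtau^2) = (0, 0)


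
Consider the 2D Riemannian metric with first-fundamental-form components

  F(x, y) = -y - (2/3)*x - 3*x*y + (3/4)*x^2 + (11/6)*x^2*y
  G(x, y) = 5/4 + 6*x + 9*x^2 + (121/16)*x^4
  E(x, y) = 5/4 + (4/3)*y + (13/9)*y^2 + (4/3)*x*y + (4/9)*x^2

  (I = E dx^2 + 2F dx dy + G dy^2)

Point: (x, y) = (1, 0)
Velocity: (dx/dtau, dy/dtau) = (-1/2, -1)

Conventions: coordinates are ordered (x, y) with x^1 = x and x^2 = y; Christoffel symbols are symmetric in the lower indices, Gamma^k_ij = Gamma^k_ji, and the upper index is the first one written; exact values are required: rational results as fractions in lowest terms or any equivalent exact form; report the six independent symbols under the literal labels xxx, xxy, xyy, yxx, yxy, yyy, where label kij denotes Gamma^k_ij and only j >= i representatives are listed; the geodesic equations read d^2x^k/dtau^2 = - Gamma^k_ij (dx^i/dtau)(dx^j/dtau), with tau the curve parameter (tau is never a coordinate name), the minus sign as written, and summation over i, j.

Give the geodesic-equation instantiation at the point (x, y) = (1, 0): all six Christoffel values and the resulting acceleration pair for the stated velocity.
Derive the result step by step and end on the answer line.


E = 61/36, F = 1/12, G = 381/16 at the point
E_x = 8/9, E_y = 8/3, F_x = 5/6, F_y = -13/6, G_x = 217/4, G_y = 0
EG - F^2 = 23237/576;  g^inv = (576/23237) * [[381/16, -1/12], [-1/12, 61/36]]
first-kind symbols [ij,l] = (1/2)(d_i g_jl + d_j g_il - d_l g_ij): [xx,x] = E_x/2 = 4/9, [xx,y] = F_x - E_y/2 = -1/2, [xy,x] = E_y/2 = 4/3, [xy,y] = G_x/2 = 217/8, [yy,x] = F_y - G_x/2 = -703/24, [yy,y] = G_y/2 = 0
Gamma^x_ij = (G*[ij,x] - F*[ij,y])/(EG - F^2), Gamma^y_ij = (E*[ij,y] - F*[ij,x])/(EG - F^2)
Gamma_xxx = 6120/23237, Gamma_xxy = 894/1223, Gamma_xyy = -42291/2446, Gamma_yxx = -1528/69711, Gamma_yxy = 1390/1223, Gamma_yyy = 74/1223
d^2x/dtau^2 = -(Gamma_xxx*(-1/2)^2 + 2*Gamma_xxy*(-1/2)*(-1) + Gamma_xyy*(-1)^2) = 766497/46474
d^2y/dtau^2 = -(Gamma_yxx*(-1/2)^2 + 2*Gamma_yxy*(-1/2)*(-1) + Gamma_yyy*(-1)^2) = -83066/69711

Answer: Gamma_xxx = 6120/23237, Gamma_xxy = 894/1223, Gamma_xyy = -42291/2446, Gamma_yxx = -1528/69711, Gamma_yxy = 1390/1223, Gamma_yyy = 74/1223; accelerations (d^2x/dtau^2, d^2y/dtau^2) = (766497/46474, -83066/69711)


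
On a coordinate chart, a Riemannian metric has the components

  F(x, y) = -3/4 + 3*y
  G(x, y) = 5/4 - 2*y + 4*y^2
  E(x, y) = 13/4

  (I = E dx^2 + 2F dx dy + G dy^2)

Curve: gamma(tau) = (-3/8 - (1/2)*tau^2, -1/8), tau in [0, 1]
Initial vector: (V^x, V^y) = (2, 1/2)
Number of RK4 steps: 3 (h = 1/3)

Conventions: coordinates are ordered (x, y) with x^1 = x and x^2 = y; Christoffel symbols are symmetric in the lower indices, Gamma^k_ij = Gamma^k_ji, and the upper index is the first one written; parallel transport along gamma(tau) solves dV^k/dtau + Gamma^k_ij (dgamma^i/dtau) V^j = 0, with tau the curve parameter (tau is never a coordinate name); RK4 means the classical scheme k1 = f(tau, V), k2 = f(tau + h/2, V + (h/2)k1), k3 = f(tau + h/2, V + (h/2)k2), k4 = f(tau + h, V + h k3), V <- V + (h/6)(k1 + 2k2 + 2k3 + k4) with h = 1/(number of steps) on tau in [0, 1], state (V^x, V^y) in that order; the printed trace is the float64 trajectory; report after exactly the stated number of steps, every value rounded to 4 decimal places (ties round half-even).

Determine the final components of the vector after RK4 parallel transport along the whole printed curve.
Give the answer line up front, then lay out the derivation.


Answer: V^x = 2.0000, V^y = 0.5000

gamma'(tau) = (-tau, 0); f(tau, V)^k = -Gamma^k_ij(gamma(tau)) gamma'^i(tau) V^j; h = 1/3; intermediate values shown to 6 dp
curve data and Christoffel symbols at the stage parameters:
  tau = 0.000000: gamma = (-0.375000, -0.125000), gamma' = (0.000000, 0.000000); Gamma_xxx = 0.000000, Gamma_xxy = 0.000000, Gamma_xyy = 0.786885, Gamma_yxx = 0.000000, Gamma_yxy = 0.000000, Gamma_yyy = -0.393443
  tau = 0.166667: gamma = (-0.388889, -0.125000), gamma' = (-0.166667, 0.000000); Gamma_xxx = 0.000000, Gamma_xxy = 0.000000, Gamma_xyy = 0.786885, Gamma_yxx = 0.000000, Gamma_yxy = 0.000000, Gamma_yyy = -0.393443
  tau = 0.333333: gamma = (-0.430556, -0.125000), gamma' = (-0.333333, 0.000000); Gamma_xxx = 0.000000, Gamma_xxy = 0.000000, Gamma_xyy = 0.786885, Gamma_yxx = 0.000000, Gamma_yxy = 0.000000, Gamma_yyy = -0.393443
  tau = 0.500000: gamma = (-0.500000, -0.125000), gamma' = (-0.500000, 0.000000); Gamma_xxx = 0.000000, Gamma_xxy = 0.000000, Gamma_xyy = 0.786885, Gamma_yxx = 0.000000, Gamma_yxy = 0.000000, Gamma_yyy = -0.393443
  tau = 0.666667: gamma = (-0.597222, -0.125000), gamma' = (-0.666667, 0.000000); Gamma_xxx = 0.000000, Gamma_xxy = 0.000000, Gamma_xyy = 0.786885, Gamma_yxx = 0.000000, Gamma_yxy = 0.000000, Gamma_yyy = -0.393443
  tau = 0.833333: gamma = (-0.722222, -0.125000), gamma' = (-0.833333, 0.000000); Gamma_xxx = 0.000000, Gamma_xxy = 0.000000, Gamma_xyy = 0.786885, Gamma_yxx = 0.000000, Gamma_yxy = 0.000000, Gamma_yyy = -0.393443
  tau = 1.000000: gamma = (-0.875000, -0.125000), gamma' = (-1.000000, 0.000000); Gamma_xxx = 0.000000, Gamma_xxy = 0.000000, Gamma_xyy = 0.786885, Gamma_yxx = 0.000000, Gamma_yxy = 0.000000, Gamma_yyy = -0.393443
step 0: V^x = 2.0000, V^y = 0.5000
step 1: k1 = (0.000000, 0.000000), k2 = (0.000000, 0.000000), k3 = (0.000000, 0.000000), k4 = (0.000000, 0.000000); V <- V + (h/6)(k1 + 2k2 + 2k3 + k4): V^x = 2.0000, V^y = 0.5000
step 2: k1 = (0.000000, 0.000000), k2 = (0.000000, 0.000000), k3 = (0.000000, 0.000000), k4 = (0.000000, 0.000000); V <- V + (h/6)(k1 + 2k2 + 2k3 + k4): V^x = 2.0000, V^y = 0.5000
step 3: k1 = (0.000000, 0.000000), k2 = (0.000000, 0.000000), k3 = (0.000000, 0.000000), k4 = (0.000000, 0.000000); V <- V + (h/6)(k1 + 2k2 + 2k3 + k4): V^x = 2.0000, V^y = 0.5000


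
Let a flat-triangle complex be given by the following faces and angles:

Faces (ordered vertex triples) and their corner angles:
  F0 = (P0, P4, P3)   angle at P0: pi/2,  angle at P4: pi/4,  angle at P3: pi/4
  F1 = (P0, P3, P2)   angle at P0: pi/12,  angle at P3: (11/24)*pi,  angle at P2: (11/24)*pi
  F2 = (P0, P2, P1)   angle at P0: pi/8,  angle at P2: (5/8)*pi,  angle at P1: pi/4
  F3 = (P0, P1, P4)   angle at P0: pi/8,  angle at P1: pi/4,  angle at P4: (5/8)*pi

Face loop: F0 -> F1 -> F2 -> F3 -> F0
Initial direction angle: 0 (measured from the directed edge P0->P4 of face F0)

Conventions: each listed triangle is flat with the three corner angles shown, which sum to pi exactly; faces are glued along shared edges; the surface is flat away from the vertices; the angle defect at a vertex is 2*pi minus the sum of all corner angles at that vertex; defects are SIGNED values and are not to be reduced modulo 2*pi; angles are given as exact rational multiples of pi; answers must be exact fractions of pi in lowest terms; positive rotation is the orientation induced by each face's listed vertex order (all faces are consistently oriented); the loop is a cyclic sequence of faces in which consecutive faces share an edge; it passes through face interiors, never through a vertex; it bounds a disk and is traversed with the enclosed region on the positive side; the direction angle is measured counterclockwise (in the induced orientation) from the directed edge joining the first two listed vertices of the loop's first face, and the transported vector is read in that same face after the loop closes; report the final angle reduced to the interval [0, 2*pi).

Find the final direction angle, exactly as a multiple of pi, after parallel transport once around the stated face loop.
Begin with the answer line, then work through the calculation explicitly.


Answer: final direction angle = (7/6)*pi

enclosed vertex P0: corner angles sum to (5/6)*pi, defect = 2*pi - (5/6)*pi = (7/6)*pi
the rotation equals the total enclosed defect, so the final angle is initial + defects (mod 2*pi)
final angle = 0 + (7/6)*pi = (7/6)*pi (mod 2*pi)


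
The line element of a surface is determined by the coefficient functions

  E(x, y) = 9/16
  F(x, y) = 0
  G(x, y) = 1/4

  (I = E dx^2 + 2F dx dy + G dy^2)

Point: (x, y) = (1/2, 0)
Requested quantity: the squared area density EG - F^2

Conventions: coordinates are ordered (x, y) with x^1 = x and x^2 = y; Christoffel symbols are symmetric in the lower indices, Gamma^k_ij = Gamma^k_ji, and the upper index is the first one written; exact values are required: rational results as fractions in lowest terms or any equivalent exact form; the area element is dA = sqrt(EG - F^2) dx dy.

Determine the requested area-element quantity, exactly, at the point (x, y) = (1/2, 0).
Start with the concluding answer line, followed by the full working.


Answer: EG - F^2 = 9/64

E = 9/16, F = 0, G = 1/4; EG - F^2 = 9/64


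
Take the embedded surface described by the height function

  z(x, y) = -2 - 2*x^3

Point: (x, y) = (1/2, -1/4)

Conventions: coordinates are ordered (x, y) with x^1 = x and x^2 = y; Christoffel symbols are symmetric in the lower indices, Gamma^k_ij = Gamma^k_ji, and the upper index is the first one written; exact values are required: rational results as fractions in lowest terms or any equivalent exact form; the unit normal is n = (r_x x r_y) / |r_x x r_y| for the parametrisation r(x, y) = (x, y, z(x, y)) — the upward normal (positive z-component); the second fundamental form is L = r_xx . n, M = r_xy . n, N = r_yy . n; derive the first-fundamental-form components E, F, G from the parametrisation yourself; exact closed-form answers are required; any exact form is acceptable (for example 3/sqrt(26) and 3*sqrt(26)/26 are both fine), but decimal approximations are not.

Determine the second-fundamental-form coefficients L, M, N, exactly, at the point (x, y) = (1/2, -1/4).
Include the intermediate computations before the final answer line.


z_x = -3/2, z_y = 0, z_xx = -6, z_xy = 0, z_yy = 0
E = 13/4, F = 0, G = 1; answer radicand W^2 = 13/4
unnormalised second-form numerators: l = -6, m = 0, n = 0; L = l/sqrt(13/4), and similarly M = m/sqrt(W^2), N = n/sqrt(W^2)

Answer: L = -12*sqrt(13)/13, M = 0, N = 0


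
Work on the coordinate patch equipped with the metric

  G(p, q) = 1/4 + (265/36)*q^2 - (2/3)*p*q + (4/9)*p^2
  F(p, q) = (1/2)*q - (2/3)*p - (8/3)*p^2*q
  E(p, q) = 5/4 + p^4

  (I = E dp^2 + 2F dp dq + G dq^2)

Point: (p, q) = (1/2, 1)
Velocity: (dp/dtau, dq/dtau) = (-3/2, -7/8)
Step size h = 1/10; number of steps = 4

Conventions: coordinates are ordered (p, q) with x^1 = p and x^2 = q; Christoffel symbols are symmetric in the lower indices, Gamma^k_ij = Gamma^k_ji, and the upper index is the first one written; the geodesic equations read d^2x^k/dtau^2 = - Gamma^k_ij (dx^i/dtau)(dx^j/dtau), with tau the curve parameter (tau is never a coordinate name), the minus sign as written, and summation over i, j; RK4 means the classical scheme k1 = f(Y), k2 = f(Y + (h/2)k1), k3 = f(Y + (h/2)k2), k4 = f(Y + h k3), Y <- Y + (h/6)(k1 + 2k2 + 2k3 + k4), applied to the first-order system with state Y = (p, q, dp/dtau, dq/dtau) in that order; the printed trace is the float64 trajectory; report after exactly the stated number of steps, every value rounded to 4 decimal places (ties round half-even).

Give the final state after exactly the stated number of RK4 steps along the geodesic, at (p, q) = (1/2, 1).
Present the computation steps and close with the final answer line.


f(Y) = (dp/dtau, dq/dtau, -Gamma^p_ij Y'^i Y'^j, -Gamma^q_ij Y'^i Y'^j) with the Gammas evaluated at the stage position; h = 0.100000; intermediate values shown to 6 dp
step 0: p = 0.5000, q = 1.0000, dp/dtau = -1.5000, dq/dtau = -0.8750
step 1:
  k1: at (p, q) = (0.500000, 1.000000), (dp/dtau, dq/dtau) = (-1.500000, -0.875000); Gamma_ppp = 0.019111, Gamma_ppq = -0.005880, Gamma_pqq = 0.337294, Gamma_qpp = -0.449835, Gamma_qpq = -0.015436, Gamma_qqq = 0.996509; k1 = (-1.500000, -0.875000, -0.285804, 0.289694)
  k2: at (p, q) = (0.425000, 0.956250), (dp/dtau, dq/dtau) = (-1.514290, -0.860515); Gamma_ppp = 0.033478, Gamma_ppq = -0.003996, Gamma_pqq = 0.328703, Gamma_qpp = -0.416065, Gamma_qpq = -0.019280, Gamma_qqq = 1.028617; k2 = (-1.514290, -0.860515, -0.309756, 0.242639)
  k3: at (p, q) = (0.424285, 0.956974), (dp/dtau, dq/dtau) = (-1.515488, -0.862868); Gamma_ppp = 0.033731, Gamma_ppq = -0.003976, Gamma_pqq = 0.328653, Gamma_qpp = -0.415148, Gamma_qpq = -0.019332, Gamma_qqq = 1.027796; k3 = (-1.515488, -0.862868, -0.311768, 0.238794)
  k4: at (p, q) = (0.348451, 0.913713), (dp/dtau, dq/dtau) = (-1.531177, -0.851121); Gamma_ppp = 0.045564, Gamma_ppq = -0.001354, Gamma_pqq = 0.317635, Gamma_qpp = -0.378605, Gamma_qpq = -0.024017, Gamma_qqq = 1.063352; k4 = (-1.531177, -0.851121, -0.333393, 0.179939)
  Y <- Y + (h/6)(k1 + 2k2 + 2k3 + k4): p = 0.3485, q = 0.9138, dp/dtau = -1.5310, dq/dtau = -0.8511
step 2:
  k1: at (p, q) = (0.348488, 0.913785), (dp/dtau, dq/dtau) = (-1.531037, -0.851125); Gamma_ppp = 0.045563, Gamma_ppq = -0.001355, Gamma_pqq = 0.317644, Gamma_qpp = -0.378597, Gamma_qpq = -0.024015, Gamma_qqq = 1.063279; k1 = (-1.531037, -0.851125, -0.333377, 0.179794)
  k2: at (p, q) = (0.271936, 0.871229), (dp/dtau, dq/dtau) = (-1.547706, -0.842135); Gamma_ppp = 0.054297, Gamma_ppq = 0.001953, Gamma_pqq = 0.303774, Gamma_qpp = -0.338692, Gamma_qpq = -0.029710, Gamma_qqq = 1.102446; k2 = (-1.547706, -0.842135, -0.350586, 0.106902)
  k3: at (p, q) = (0.271102, 0.871678), (dp/dtau, dq/dtau) = (-1.548567, -0.845780); Gamma_ppp = 0.054416, Gamma_ppq = 0.001998, Gamma_pqq = 0.303676, Gamma_qpp = -0.337794, Gamma_qpq = -0.029771, Gamma_qqq = 1.101831; k3 = (-1.548567, -0.845780, -0.352959, 0.099846)
  k4: at (p, q) = (0.193631, 0.829207), (dp/dtau, dq/dtau) = (-1.566333, -0.841140); Gamma_ppp = 0.059203, Gamma_ppq = 0.005940, Gamma_pqq = 0.286275, Gamma_qpp = -0.294001, Gamma_qpq = -0.036688, Gamma_qqq = 1.145629; k4 = (-1.566333, -0.841140, -0.363446, 0.007424)
  Y <- Y + (h/6)(k1 + 2k2 + 2k3 + k4): p = 0.1937, q = 0.8293, dp/dtau = -1.5661, dq/dtau = -0.8411
step 3:
  k1: at (p, q) = (0.193656, 0.829317), (dp/dtau, dq/dtau) = (-1.566103, -0.841113); Gamma_ppp = 0.059204, Gamma_ppq = 0.005939, Gamma_pqq = 0.286291, Gamma_qpp = -0.293970, Gamma_qpq = -0.036683, Gamma_qqq = 1.145492; k1 = (-1.566103, -0.841113, -0.363399, 0.007255)
  k2: at (p, q) = (0.115351, 0.787261), (dp/dtau, dq/dtau) = (-1.584273, -0.840750); Gamma_ppp = 0.059171, Gamma_ppq = 0.010398, Gamma_pqq = 0.264660, Gamma_qpp = -0.245517, Gamma_qpq = -0.045013, Gamma_qqq = 1.193917; k2 = (-1.584273, -0.840750, -0.363293, -0.107794)
  k3: at (p, q) = (0.114442, 0.787279), (dp/dtau, dq/dtau) = (-1.584267, -0.846503); Gamma_ppp = 0.059130, Gamma_ppq = 0.010456, Gamma_pqq = 0.264453, Gamma_qpp = -0.244697, Gamma_qpq = -0.045099, Gamma_qqq = 1.193814; k3 = (-1.584267, -0.846503, -0.365955, -0.120317)
  k4: at (p, q) = (0.035229, 0.744667), (dp/dtau, dq/dtau) = (-1.602698, -0.853145); Gamma_ppp = 0.053048, Gamma_ppq = 0.015275, Gamma_pqq = 0.237417, Gamma_qpp = -0.191183, Gamma_qpq = -0.055123, Gamma_qqq = 1.248571; k4 = (-1.602698, -0.853145, -0.350838, -0.266957)
  Y <- Y + (h/6)(k1 + 2k2 + 2k3 + k4): p = 0.0352, q = 0.7448, dp/dtau = -1.6023, dq/dtau = -0.8530
step 4:
  k1: at (p, q) = (0.035225, 0.744838), (dp/dtau, dq/dtau) = (-1.602315, -0.853045); Gamma_ppp = 0.053039, Gamma_ppq = 0.015276, Gamma_pqq = 0.237448, Gamma_qpp = -0.191104, Gamma_qpq = -0.055113, Gamma_qqq = 1.248314; k1 = (-1.602315, -0.853045, -0.350722, -0.267076)
  k2: at (p, q) = (-0.044891, 0.702185), (dp/dtau, dq/dtau) = (-1.619851, -0.866399); Gamma_ppp = 0.039576, Gamma_ppq = 0.020240, Gamma_pqq = 0.203860, Gamma_qpp = -0.131614, Gamma_qpq = -0.067065, Gamma_qqq = 1.308994; k2 = (-1.619851, -0.866399, -0.313682, -0.449005)
  k3: at (p, q) = (-0.045768, 0.701518), (dp/dtau, dq/dtau) = (-1.617999, -0.875495); Gamma_ppp = 0.039398, Gamma_ppq = 0.020294, Gamma_pqq = 0.203403, Gamma_qpp = -0.131015, Gamma_qpq = -0.067225, Gamma_qqq = 1.310021; k3 = (-1.617999, -0.875495, -0.316542, -0.470678)
  k4: at (p, q) = (-0.126575, 0.657288), (dp/dtau, dq/dtau) = (-1.633969, -0.900113); Gamma_ppp = 0.016986, Gamma_ppq = 0.025125, Gamma_pqq = 0.161226, Gamma_qpp = -0.065704, Gamma_qpq = -0.081603, Gamma_qqq = 1.379557; k4 = (-1.633969, -0.900113, -0.249881, -0.702263)
  Y <- Y + (h/6)(k1 + 2k2 + 2k3 + k4): p = -0.1266, q = 0.6576, dp/dtau = -1.6333, dq/dtau = -0.8999

Answer: p = -0.1266, q = 0.6576, dp/dtau = -1.6333, dq/dtau = -0.8999


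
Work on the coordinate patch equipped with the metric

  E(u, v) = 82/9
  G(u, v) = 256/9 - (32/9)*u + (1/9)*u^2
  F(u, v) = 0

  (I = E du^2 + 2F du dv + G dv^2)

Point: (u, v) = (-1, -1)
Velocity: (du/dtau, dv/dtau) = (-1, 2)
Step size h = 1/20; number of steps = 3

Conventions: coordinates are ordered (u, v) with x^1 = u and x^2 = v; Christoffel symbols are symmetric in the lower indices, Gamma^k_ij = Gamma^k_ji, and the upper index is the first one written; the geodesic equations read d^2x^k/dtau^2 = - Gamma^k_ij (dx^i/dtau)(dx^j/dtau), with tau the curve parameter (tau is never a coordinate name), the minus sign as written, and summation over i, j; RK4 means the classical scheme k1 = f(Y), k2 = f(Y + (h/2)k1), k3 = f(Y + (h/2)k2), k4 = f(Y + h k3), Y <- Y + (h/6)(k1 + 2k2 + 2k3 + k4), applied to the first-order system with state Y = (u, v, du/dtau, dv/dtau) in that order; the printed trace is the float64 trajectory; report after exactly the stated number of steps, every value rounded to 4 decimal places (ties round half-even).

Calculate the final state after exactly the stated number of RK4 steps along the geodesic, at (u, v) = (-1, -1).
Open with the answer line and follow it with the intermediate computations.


Answer: u = -1.1592, v = -0.7027, du/dtau = -1.1227, dv/dtau = 1.9631

f(Y) = (du/dtau, dv/dtau, -Gamma^u_ij Y'^i Y'^j, -Gamma^v_ij Y'^i Y'^j) with the Gammas evaluated at the stage position; h = 0.050000; intermediate values shown to 6 dp
step 0: u = -1.0000, v = -1.0000, du/dtau = -1.0000, dv/dtau = 2.0000
step 1:
  k1: at (u, v) = (-1.000000, -1.000000), (du/dtau, dv/dtau) = (-1.000000, 2.000000); Gamma_uuu = 0.000000, Gamma_uuv = 0.000000, Gamma_uvv = 0.207317, Gamma_vuu = 0.000000, Gamma_vuv = -0.058824, Gamma_vvv = 0.000000; k1 = (-1.000000, 2.000000, -0.829268, -0.235294)
  k2: at (u, v) = (-1.025000, -0.950000), (du/dtau, dv/dtau) = (-1.020732, 1.994118); Gamma_uuu = 0.000000, Gamma_uuv = 0.000000, Gamma_uvv = 0.207622, Gamma_vuu = 0.000000, Gamma_vuv = -0.058737, Gamma_vvv = 0.000000; k2 = (-1.020732, 1.994118, -0.825610, -0.239114)
  k3: at (u, v) = (-1.025518, -0.950147), (du/dtau, dv/dtau) = (-1.020640, 1.994022); Gamma_uuu = 0.000000, Gamma_uuv = 0.000000, Gamma_uvv = 0.207628, Gamma_vuu = 0.000000, Gamma_vuv = -0.058735, Gamma_vvv = 0.000000; k3 = (-1.020640, 1.994022, -0.825556, -0.239074)
  k4: at (u, v) = (-1.051032, -0.900299), (du/dtau, dv/dtau) = (-1.041278, 1.988046); Gamma_uuu = 0.000000, Gamma_uuv = 0.000000, Gamma_uvv = 0.207939, Gamma_vuu = 0.000000, Gamma_vuv = -0.058647, Gamma_vvv = 0.000000; k4 = (-1.041278, 1.988046, -0.821845, -0.242813)
  Y <- Y + (h/6)(k1 + 2k2 + 2k3 + k4): u = -1.0510, v = -0.9003, du/dtau = -1.0413, dv/dtau = 1.9880
step 2:
  k1: at (u, v) = (-1.051034, -0.900297), (du/dtau, dv/dtau) = (-1.041279, 1.988046); Gamma_uuu = 0.000000, Gamma_uuv = 0.000000, Gamma_uvv = 0.207939, Gamma_vuu = 0.000000, Gamma_vuv = -0.058647, Gamma_vvv = 0.000000; k1 = (-1.041279, 1.988046, -0.821845, -0.242813)
  k2: at (u, v) = (-1.077065, -0.850596), (du/dtau, dv/dtau) = (-1.061825, 1.981976); Gamma_uuu = 0.000000, Gamma_uuv = 0.000000, Gamma_uvv = 0.208257, Gamma_vuu = 0.000000, Gamma_vuv = -0.058558, Gamma_vvv = 0.000000; k2 = (-1.061825, 1.981976, -0.818080, -0.246472)
  k3: at (u, v) = (-1.077579, -0.850748), (du/dtau, dv/dtau) = (-1.061731, 1.981884); Gamma_uuu = 0.000000, Gamma_uuv = 0.000000, Gamma_uvv = 0.208263, Gamma_vuu = 0.000000, Gamma_vuv = -0.058556, Gamma_vvv = 0.000000; k3 = (-1.061731, 1.981884, -0.818030, -0.246432)
  k4: at (u, v) = (-1.104120, -0.801203), (du/dtau, dv/dtau) = (-1.082180, 1.975724); Gamma_uuu = 0.000000, Gamma_uuv = 0.000000, Gamma_uvv = 0.208587, Gamma_vuu = 0.000000, Gamma_vuv = -0.058465, Gamma_vvv = 0.000000; k4 = (-1.082180, 1.975724, -0.814216, -0.250009)
  Y <- Y + (h/6)(k1 + 2k2 + 2k3 + k4): u = -1.1041, v = -0.8012, du/dtau = -1.0822, dv/dtau = 1.9757
step 3:
  k1: at (u, v) = (-1.104122, -0.801202), (du/dtau, dv/dtau) = (-1.082181, 1.975724); Gamma_uuu = 0.000000, Gamma_uuv = 0.000000, Gamma_uvv = 0.208587, Gamma_vuu = 0.000000, Gamma_vuv = -0.058465, Gamma_vvv = 0.000000; k1 = (-1.082181, 1.975724, -0.814216, -0.250009)
  k2: at (u, v) = (-1.131176, -0.751808), (du/dtau, dv/dtau) = (-1.102536, 1.969474); Gamma_uuu = 0.000000, Gamma_uuv = 0.000000, Gamma_uvv = 0.208917, Gamma_vuu = 0.000000, Gamma_vuv = -0.058373, Gamma_vvv = 0.000000; k2 = (-1.102536, 1.969474, -0.810352, -0.253505)
  k3: at (u, v) = (-1.131685, -0.751965), (du/dtau, dv/dtau) = (-1.102440, 1.969386); Gamma_uuu = 0.000000, Gamma_uuv = 0.000000, Gamma_uvv = 0.208923, Gamma_vuu = 0.000000, Gamma_vuv = -0.058371, Gamma_vvv = 0.000000; k3 = (-1.102440, 1.969386, -0.810304, -0.253464)
  k4: at (u, v) = (-1.159244, -0.702732), (du/dtau, dv/dtau) = (-1.122696, 1.963051); Gamma_uuu = 0.000000, Gamma_uuv = 0.000000, Gamma_uvv = 0.209259, Gamma_vuu = 0.000000, Gamma_vuv = -0.058278, Gamma_vvv = 0.000000; k4 = (-1.122696, 1.963051, -0.806394, -0.256877)
  Y <- Y + (h/6)(k1 + 2k2 + 2k3 + k4): u = -1.1592, v = -0.7027, du/dtau = -1.1227, dv/dtau = 1.9631
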